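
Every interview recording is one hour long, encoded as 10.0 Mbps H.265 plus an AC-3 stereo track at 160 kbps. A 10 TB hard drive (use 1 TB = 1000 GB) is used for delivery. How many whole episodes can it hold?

2187

1 h = 3600 s
Audio: 160 kbps = 0.160 Mbps.
Total bitrate: 10.160 Mbps.
Per item: 10.160 Mbps × 3600 s = 36,576 Mb = 4,572 MB.
Capacity: 10 TB = 80,000,000 Mb; 2187.23 items → 2187 complete.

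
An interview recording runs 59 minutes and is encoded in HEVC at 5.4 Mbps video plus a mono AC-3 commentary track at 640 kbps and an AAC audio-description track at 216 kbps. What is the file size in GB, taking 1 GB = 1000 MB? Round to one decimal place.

2.8 GB

59 min = 3540 s
Audio total: 640 + 216 = 856 kbps = 0.856 Mbps.
Total bitrate: 5.4 + 0.856 = 6.256 Mbps.
Stream data: 6.256 Mbps × 3540 s = 22146.2 Mb.
22,146 Mb ÷ 8 = 2,768 MB → 2.768 GB.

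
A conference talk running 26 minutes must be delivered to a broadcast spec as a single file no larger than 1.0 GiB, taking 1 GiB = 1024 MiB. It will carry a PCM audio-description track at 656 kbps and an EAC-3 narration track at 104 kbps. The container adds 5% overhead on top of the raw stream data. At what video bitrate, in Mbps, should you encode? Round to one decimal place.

Budget: 1.0 GiB = 8589.9 Mb.
Stream payload after overhead: 8589.9 / 1.05 = 8180.9 Mb.
26 min = 1560 s
Total bitrate budget: 8180.9 Mb / 1560 s = 5.244 Mbps.
Audio total: 656 + 104 = 760 kbps = 0.760 Mbps.
Video: 5.244 − 0.760 = 4.484 Mbps.

4.5 Mbps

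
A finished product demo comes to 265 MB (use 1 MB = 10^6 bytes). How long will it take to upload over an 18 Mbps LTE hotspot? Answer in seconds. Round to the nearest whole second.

118 seconds

File: 265 MB = 2120.0 Mb.
At 18 Mbps: 2120.0 / 18 = 117.8 s ≈ 118 seconds.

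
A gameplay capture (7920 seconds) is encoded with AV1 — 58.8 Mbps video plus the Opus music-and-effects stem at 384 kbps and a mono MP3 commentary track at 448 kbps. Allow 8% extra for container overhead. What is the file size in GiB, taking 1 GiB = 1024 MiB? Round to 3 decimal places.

Audio total: 384 + 448 = 832 kbps = 0.832 Mbps.
Total bitrate: 58.8 + 0.832 = 59.632 Mbps.
Stream data: 59.632 Mbps × 7920 s = 472285.4 Mb.
With 8% container overhead: ×1.08.
510,068 Mb = 63,758,534,400 bytes ÷ 1,073,741,824 = 59.38 GiB.

59.380 GiB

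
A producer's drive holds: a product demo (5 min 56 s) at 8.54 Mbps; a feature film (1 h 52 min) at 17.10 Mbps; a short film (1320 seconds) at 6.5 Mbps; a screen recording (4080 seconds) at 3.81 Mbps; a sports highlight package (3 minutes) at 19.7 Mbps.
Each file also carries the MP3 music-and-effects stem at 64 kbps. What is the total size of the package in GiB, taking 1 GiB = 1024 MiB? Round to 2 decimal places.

17.05 GiB

Audio: 64 kbps = 0.064 Mbps.
product demo: 8.604 Mbps × 356 s = 3063.0 Mb
feature film: 17.164 Mbps × 6720 s = 115342.1 Mb
short film: 6.564 Mbps × 1320 s = 8664.5 Mb
screen recording: 3.874 Mbps × 4080 s = 15805.9 Mb
sports highlight package: 19.764 Mbps × 180 s = 3557.5 Mb
Total: 146433.0 Mb = 18304.1 MB.
= 17.05 GiB.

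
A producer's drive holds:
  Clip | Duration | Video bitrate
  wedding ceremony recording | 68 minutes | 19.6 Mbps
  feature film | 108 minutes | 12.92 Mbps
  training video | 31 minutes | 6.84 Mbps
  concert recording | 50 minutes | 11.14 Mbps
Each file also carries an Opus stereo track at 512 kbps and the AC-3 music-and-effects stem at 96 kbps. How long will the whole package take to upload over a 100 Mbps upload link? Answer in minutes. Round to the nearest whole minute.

37 minutes

Audio total: 512 + 96 = 608 kbps = 0.608 Mbps.
wedding ceremony recording: 20.208 Mbps × 4080 s = 82448.6 Mb
feature film: 13.528 Mbps × 6480 s = 87661.4 Mb
training video: 7.448 Mbps × 1860 s = 13853.3 Mb
concert recording: 11.748 Mbps × 3000 s = 35244.0 Mb
Total: 219207.4 Mb = 27400.9 MB.
At 100 Mbps: 219207.4 / 100 = 2192 s ≈ 36.5 minutes.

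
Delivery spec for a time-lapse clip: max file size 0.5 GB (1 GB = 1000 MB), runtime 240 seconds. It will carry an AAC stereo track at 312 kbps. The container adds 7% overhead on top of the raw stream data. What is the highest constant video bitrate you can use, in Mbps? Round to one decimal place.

Budget: 0.5 GB = 4000.0 Mb.
Stream payload after overhead: 4000.0 / 1.07 = 3738.3 Mb.
Total bitrate budget: 3738.3 Mb / 240 s = 15.576 Mbps.
Audio: 312 kbps = 0.312 Mbps.
Video: 15.576 − 0.312 = 15.264 Mbps.

15.3 Mbps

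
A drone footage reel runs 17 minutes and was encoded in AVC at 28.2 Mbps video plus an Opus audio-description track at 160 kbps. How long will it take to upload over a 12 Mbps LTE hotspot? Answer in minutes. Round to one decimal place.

40.2 minutes

17 min = 1020 s
Audio: 160 kbps = 0.160 Mbps.
Total bitrate: 28.360 Mbps.
File: 28.360 Mbps × 1020 s = 28927.2 Mb.
At 12 Mbps: 28927.2 / 12 = 2410.6 s ≈ 40.2 minutes.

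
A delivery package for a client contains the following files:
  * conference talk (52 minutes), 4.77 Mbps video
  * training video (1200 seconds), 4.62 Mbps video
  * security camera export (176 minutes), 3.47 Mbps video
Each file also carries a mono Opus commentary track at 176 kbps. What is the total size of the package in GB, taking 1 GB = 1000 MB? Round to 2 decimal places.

7.46 GB

Audio: 176 kbps = 0.176 Mbps.
conference talk: 4.946 Mbps × 3120 s = 15431.5 Mb
training video: 4.796 Mbps × 1200 s = 5755.2 Mb
security camera export: 3.646 Mbps × 10560 s = 38501.8 Mb
Total: 59688.5 Mb = 7461.1 MB.
= 7.461 GB.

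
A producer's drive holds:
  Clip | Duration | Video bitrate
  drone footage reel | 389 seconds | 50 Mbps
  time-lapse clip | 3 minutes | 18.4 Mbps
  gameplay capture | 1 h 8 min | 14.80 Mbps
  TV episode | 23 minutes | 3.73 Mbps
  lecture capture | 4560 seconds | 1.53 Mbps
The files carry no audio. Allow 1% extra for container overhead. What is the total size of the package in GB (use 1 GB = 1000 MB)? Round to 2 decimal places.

12.03 GB

drone footage reel: 50.000 Mbps × 389 s × 1.01 = 19644.5 Mb
time-lapse clip: 18.400 Mbps × 180 s × 1.01 = 3345.1 Mb
gameplay capture: 14.800 Mbps × 4080 s × 1.01 = 60987.8 Mb
TV episode: 3.730 Mbps × 1380 s × 1.01 = 5198.9 Mb
lecture capture: 1.530 Mbps × 4560 s × 1.01 = 7046.6 Mb
Total: 96222.9 Mb = 12027.9 MB.
= 12.03 GB.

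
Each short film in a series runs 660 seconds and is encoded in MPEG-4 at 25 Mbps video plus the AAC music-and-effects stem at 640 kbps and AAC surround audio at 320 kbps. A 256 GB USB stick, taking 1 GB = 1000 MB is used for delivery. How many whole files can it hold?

119

Audio total: 640 + 320 = 960 kbps = 0.960 Mbps.
Total bitrate: 25.960 Mbps.
Per item: 25.960 Mbps × 660 s = 17,134 Mb = 2,142 MB.
Capacity: 256 GB = 2,048,000 Mb; 119.53 items → 119 complete.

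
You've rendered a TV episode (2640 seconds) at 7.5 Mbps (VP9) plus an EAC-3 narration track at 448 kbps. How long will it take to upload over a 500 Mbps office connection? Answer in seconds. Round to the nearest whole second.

42 seconds

Audio: 448 kbps = 0.448 Mbps.
Total bitrate: 7.948 Mbps.
File: 7.948 Mbps × 2640 s = 20982.7 Mb.
At 500 Mbps: 20982.7 / 500 = 42.0 s ≈ 42 seconds.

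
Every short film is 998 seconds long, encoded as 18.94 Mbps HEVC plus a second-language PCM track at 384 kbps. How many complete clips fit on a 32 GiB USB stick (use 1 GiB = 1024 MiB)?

14

Audio: 384 kbps = 0.384 Mbps.
Total bitrate: 19.324 Mbps.
Per item: 19.324 Mbps × 998 s = 19,285 Mb = 2,411 MB.
Capacity: 32 GiB = 274,878 Mb; 14.25 items → 14 complete.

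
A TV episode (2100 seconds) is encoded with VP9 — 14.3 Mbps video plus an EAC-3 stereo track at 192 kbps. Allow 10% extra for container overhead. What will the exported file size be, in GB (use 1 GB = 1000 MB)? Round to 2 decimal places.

4.18 GB

Audio: 192 kbps = 0.192 Mbps.
Total bitrate: 14.3 + 0.192 = 14.492 Mbps.
Stream data: 14.492 Mbps × 2100 s = 30433.2 Mb.
With 10% container overhead: ×1.10.
33,477 Mb ÷ 8 = 4,185 MB → 4.185 GB.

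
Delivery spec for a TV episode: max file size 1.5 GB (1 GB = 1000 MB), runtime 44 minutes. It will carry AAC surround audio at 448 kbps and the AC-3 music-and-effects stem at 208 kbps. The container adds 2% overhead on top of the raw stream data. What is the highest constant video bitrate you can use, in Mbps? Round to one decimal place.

3.8 Mbps

Budget: 1.5 GB = 12000.0 Mb.
Stream payload after overhead: 12000.0 / 1.02 = 11764.7 Mb.
44 min = 2640 s
Total bitrate budget: 11764.7 Mb / 2640 s = 4.456 Mbps.
Audio total: 448 + 208 = 656 kbps = 0.656 Mbps.
Video: 4.456 − 0.656 = 3.800 Mbps.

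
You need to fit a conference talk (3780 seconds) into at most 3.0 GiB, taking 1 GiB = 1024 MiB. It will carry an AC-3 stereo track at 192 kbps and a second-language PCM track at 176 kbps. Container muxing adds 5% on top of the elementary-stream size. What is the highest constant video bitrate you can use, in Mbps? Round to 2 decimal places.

6.12 Mbps

Budget: 3.0 GiB = 25769.8 Mb.
Stream payload after overhead: 25769.8 / 1.05 = 24542.7 Mb.
Total bitrate budget: 24542.7 Mb / 3780 s = 6.493 Mbps.
Audio total: 192 + 176 = 368 kbps = 0.368 Mbps.
Video: 6.493 − 0.368 = 6.125 Mbps.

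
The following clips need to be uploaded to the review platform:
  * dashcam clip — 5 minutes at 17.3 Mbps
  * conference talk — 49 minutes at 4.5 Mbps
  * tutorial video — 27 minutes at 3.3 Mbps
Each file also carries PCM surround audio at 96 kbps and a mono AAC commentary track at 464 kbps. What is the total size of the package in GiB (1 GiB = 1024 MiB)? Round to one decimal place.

3.1 GiB

Audio total: 96 + 464 = 560 kbps = 0.560 Mbps.
dashcam clip: 17.860 Mbps × 300 s = 5358.0 Mb
conference talk: 5.060 Mbps × 2940 s = 14876.4 Mb
tutorial video: 3.860 Mbps × 1620 s = 6253.2 Mb
Total: 26487.6 Mb = 3310.9 MB.
= 3.084 GiB.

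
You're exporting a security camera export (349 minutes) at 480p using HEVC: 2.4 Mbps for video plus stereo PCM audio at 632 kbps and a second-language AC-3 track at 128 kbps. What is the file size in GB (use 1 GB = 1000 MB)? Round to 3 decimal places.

8.271 GB

349 min = 20940 s
Audio total: 632 + 128 = 760 kbps = 0.760 Mbps.
Total bitrate: 2.4 + 0.760 = 3.160 Mbps.
Stream data: 3.160 Mbps × 20940 s = 66170.4 Mb.
66,170 Mb ÷ 8 = 8,271 MB → 8.271 GB.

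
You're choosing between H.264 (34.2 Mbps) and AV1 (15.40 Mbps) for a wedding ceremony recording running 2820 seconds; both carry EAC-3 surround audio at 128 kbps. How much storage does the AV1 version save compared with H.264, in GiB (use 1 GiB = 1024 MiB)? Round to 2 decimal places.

Audio: 128 kbps = 0.128 Mbps.
H.264: 34.328 Mbps × 2820 s = 96805.0 Mb = 11.270 GiB.
AV1: 15.528 Mbps × 2820 s = 43789.0 Mb = 5.098 GiB.
Saving: 11.270 − 5.098 = 6.172 GiB.

6.17 GiB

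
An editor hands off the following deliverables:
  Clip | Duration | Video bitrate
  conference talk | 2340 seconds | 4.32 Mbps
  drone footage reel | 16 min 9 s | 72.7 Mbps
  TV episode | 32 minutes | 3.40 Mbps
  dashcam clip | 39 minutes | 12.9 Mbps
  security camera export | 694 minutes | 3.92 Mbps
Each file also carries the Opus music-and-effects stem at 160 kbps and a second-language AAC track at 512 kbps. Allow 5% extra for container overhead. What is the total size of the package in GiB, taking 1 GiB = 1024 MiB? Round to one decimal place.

38.3 GiB

Audio total: 160 + 512 = 672 kbps = 0.672 Mbps.
conference talk: 4.992 Mbps × 2340 s × 1.05 = 12265.3 Mb
drone footage reel: 73.372 Mbps × 969 s × 1.05 = 74652.3 Mb
TV episode: 4.072 Mbps × 1920 s × 1.05 = 8209.2 Mb
dashcam clip: 13.572 Mbps × 2340 s × 1.05 = 33346.4 Mb
security camera export: 4.592 Mbps × 41640 s × 1.05 = 200771.4 Mb
Total: 329244.7 Mb = 41155.6 MB.
= 38.33 GiB.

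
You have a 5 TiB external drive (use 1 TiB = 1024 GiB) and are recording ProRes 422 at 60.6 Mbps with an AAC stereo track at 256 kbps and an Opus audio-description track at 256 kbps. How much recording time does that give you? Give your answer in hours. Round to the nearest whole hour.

200 hours

Audio total: 256 + 256 = 512 kbps = 0.512 Mbps.
Total bitrate: 60.6 + 0.512 = 61.112 Mbps.
Capacity: 5 TiB = 43,980,465 Mb.
Recording time: 43,980,465 / 61.112 = 719,670 s ≈ 200 hours.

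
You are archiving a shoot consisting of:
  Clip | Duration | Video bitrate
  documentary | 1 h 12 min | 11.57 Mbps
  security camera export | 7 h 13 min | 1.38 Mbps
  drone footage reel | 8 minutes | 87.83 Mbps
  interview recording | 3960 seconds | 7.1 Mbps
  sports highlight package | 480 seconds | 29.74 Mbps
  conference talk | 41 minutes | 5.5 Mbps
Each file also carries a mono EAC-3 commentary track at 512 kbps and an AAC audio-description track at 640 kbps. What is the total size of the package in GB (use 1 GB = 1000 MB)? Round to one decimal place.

Audio total: 512 + 640 = 1152 kbps = 1.152 Mbps.
documentary: 12.722 Mbps × 4320 s = 54959.0 Mb
security camera export: 2.532 Mbps × 25980 s = 65781.4 Mb
drone footage reel: 88.982 Mbps × 480 s = 42711.4 Mb
interview recording: 8.252 Mbps × 3960 s = 32677.9 Mb
sports highlight package: 30.892 Mbps × 480 s = 14828.2 Mb
conference talk: 6.652 Mbps × 2460 s = 16363.9 Mb
Total: 227321.8 Mb = 28415.2 MB.
= 28.42 GB.

28.4 GB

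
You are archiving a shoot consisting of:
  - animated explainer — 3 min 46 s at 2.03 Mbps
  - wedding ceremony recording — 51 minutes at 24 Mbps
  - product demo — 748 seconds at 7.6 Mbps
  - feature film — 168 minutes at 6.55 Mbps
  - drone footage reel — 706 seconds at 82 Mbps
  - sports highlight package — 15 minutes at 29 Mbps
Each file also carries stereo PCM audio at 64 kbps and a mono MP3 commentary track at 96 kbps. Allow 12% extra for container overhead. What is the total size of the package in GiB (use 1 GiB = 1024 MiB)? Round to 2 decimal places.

30.26 GiB

Audio total: 64 + 96 = 160 kbps = 0.160 Mbps.
animated explainer: 2.190 Mbps × 226 s × 1.12 = 554.3 Mb
wedding ceremony recording: 24.160 Mbps × 3060 s × 1.12 = 82801.2 Mb
product demo: 7.760 Mbps × 748 s × 1.12 = 6501.0 Mb
feature film: 6.710 Mbps × 10080 s × 1.12 = 75753.2 Mb
drone footage reel: 82.160 Mbps × 706 s × 1.12 = 64965.6 Mb
sports highlight package: 29.160 Mbps × 900 s × 1.12 = 29393.3 Mb
Total: 259968.6 Mb = 32496.1 MB.
= 30.26 GiB.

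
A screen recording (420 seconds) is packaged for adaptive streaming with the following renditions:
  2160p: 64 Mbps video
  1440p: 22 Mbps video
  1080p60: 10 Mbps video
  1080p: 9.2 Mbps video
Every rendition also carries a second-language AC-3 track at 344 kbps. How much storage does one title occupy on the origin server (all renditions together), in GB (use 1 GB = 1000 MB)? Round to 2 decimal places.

5.60 GB

Audio: 344 kbps = 0.344 Mbps.
Sum of rendition bitrates: (64+0.344) + (22+0.344) + (10+0.344) + (9.2+0.344) = 106.576 Mbps.
× 420 s = 44,762 Mb = 5,595 MB = 5.595 GB.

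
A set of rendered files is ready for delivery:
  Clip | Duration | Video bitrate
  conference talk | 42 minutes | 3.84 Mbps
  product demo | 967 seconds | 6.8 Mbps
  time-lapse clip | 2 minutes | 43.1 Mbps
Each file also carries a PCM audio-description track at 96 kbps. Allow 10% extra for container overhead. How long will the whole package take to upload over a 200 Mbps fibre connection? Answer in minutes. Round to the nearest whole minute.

2 minutes

Audio: 96 kbps = 0.096 Mbps.
conference talk: 3.936 Mbps × 2520 s × 1.10 = 10910.6 Mb
product demo: 6.896 Mbps × 967 s × 1.10 = 7335.3 Mb
time-lapse clip: 43.196 Mbps × 120 s × 1.10 = 5701.9 Mb
Total: 23947.7 Mb = 2993.5 MB.
At 200 Mbps: 23947.7 / 200 = 120 s ≈ 2 minutes.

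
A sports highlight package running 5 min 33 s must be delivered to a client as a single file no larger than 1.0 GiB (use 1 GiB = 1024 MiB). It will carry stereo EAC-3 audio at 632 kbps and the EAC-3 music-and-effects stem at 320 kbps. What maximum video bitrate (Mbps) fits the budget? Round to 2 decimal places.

Budget: 1.0 GiB = 8589.9 Mb.
5 min 33 s = 333 s
Total bitrate budget: 8589.9 Mb / 333 s = 25.796 Mbps.
Audio total: 632 + 320 = 952 kbps = 0.952 Mbps.
Video: 25.796 − 0.952 = 24.844 Mbps.

24.84 Mbps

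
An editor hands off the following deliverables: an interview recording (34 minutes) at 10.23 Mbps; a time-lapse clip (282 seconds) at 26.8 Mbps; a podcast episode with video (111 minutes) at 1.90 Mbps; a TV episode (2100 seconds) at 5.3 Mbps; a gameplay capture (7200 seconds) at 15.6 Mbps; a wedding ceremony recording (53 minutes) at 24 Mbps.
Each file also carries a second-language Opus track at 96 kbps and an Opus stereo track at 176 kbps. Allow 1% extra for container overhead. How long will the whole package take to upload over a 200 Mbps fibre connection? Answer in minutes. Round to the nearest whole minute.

21 minutes

Audio total: 96 + 176 = 272 kbps = 0.272 Mbps.
interview recording: 10.502 Mbps × 2040 s × 1.01 = 21638.3 Mb
time-lapse clip: 27.072 Mbps × 282 s × 1.01 = 7710.6 Mb
podcast episode with video: 2.172 Mbps × 6660 s × 1.01 = 14610.2 Mb
TV episode: 5.572 Mbps × 2100 s × 1.01 = 11818.2 Mb
gameplay capture: 15.872 Mbps × 7200 s × 1.01 = 115421.2 Mb
wedding ceremony recording: 24.272 Mbps × 3180 s × 1.01 = 77956.8 Mb
Total: 249155.3 Mb = 31144.4 MB.
At 200 Mbps: 249155.3 / 200 = 1246 s ≈ 20.8 minutes.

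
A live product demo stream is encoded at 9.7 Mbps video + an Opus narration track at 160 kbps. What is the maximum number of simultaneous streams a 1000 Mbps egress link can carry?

101

Audio: 160 kbps = 0.160 Mbps.
Per-viewer media rate: 9.860 Mbps.
1000 Mbps = 1,000 Mbps; 1,000 / 9.860 = 101.42 → 101 viewers.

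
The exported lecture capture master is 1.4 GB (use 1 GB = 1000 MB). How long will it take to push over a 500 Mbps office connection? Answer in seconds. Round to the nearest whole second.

22 seconds

File: 1.4 GB = 11200.0 Mb.
At 500 Mbps: 11200.0 / 500 = 22.4 s ≈ 22.4 seconds.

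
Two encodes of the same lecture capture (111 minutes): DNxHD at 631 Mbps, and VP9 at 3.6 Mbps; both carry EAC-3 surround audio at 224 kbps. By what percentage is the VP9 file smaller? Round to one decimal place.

99.4%

111 min = 6660 s
Audio: 224 kbps = 0.224 Mbps.
DNxHD: 631.224 Mbps × 6660 s = 4203951.8 Mb = 489.404 GiB.
VP9: 3.824 Mbps × 6660 s = 25467.8 Mb = 2.965 GiB.
Reduction: (1 − 2.965/489.404) × 100 = 99.39%.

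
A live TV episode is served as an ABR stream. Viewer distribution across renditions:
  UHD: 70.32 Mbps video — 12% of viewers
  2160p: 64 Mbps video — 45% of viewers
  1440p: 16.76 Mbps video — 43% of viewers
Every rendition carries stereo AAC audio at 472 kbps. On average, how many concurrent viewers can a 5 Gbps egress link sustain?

Audio: 472 kbps = 0.472 Mbps.
Average per-viewer bitrate: 0.12×70.792 + 0.45×64.472 + 0.43×17.232 = 44.917 Mbps.
5 Gbps = 5,000 Mbps; 5,000 / 44.917 = 111.32 → 111.

111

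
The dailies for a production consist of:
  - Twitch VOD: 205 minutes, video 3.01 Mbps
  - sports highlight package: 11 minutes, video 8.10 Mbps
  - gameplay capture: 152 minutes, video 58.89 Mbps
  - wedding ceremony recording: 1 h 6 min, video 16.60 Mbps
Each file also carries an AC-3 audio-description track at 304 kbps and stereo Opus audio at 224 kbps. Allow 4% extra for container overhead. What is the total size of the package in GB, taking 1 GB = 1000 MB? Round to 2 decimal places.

85.66 GB

Audio total: 304 + 224 = 528 kbps = 0.528 Mbps.
Twitch VOD: 3.538 Mbps × 12300 s × 1.04 = 45258.1 Mb
sports highlight package: 8.628 Mbps × 660 s × 1.04 = 5922.3 Mb
gameplay capture: 59.418 Mbps × 9120 s × 1.04 = 563567.8 Mb
wedding ceremony recording: 17.128 Mbps × 3960 s × 1.04 = 70540.0 Mb
Total: 685288.2 Mb = 85661.0 MB.
= 85.66 GB.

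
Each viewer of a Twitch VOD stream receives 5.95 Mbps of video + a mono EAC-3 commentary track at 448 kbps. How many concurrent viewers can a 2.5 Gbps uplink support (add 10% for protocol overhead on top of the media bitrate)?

Audio: 448 kbps = 0.448 Mbps.
Per-viewer media rate: 6.398 Mbps.
On the wire with 10% overhead: 7.038 Mbps.
2.5 Gbps = 2,500 Mbps; 2,500 / 7.038 = 355.22 → 355 viewers.

355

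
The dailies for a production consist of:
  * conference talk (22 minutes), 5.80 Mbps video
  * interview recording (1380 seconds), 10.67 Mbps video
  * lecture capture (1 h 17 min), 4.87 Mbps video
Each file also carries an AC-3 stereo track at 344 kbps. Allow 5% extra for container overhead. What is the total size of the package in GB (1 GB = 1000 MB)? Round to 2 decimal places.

6.22 GB

Audio: 344 kbps = 0.344 Mbps.
conference talk: 6.144 Mbps × 1320 s × 1.05 = 8515.6 Mb
interview recording: 11.014 Mbps × 1380 s × 1.05 = 15959.3 Mb
lecture capture: 5.214 Mbps × 4620 s × 1.05 = 25293.1 Mb
Total: 49768.0 Mb = 6221.0 MB.
= 6.221 GB.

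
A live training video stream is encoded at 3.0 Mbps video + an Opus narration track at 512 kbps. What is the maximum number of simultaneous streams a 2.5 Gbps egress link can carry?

Audio: 512 kbps = 0.512 Mbps.
Per-viewer media rate: 3.512 Mbps.
2.5 Gbps = 2,500 Mbps; 2,500 / 3.512 = 711.85 → 711 viewers.

711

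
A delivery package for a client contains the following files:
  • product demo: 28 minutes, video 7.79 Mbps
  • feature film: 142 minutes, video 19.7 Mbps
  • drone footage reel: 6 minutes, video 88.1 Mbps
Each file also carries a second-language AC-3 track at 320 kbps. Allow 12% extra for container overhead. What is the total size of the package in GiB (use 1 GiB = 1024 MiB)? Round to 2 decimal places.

28.17 GiB

Audio: 320 kbps = 0.320 Mbps.
product demo: 8.110 Mbps × 1680 s × 1.12 = 15259.8 Mb
feature film: 20.020 Mbps × 8520 s × 1.12 = 191038.8 Mb
drone footage reel: 88.420 Mbps × 360 s × 1.12 = 35650.9 Mb
Total: 241949.6 Mb = 30243.7 MB.
= 28.17 GiB.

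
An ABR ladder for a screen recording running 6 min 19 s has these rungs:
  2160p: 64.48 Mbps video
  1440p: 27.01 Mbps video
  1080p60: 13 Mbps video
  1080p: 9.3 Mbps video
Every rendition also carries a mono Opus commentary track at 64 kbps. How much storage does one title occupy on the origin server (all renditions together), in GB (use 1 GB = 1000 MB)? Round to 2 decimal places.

6 min 19 s = 379 s
Audio: 64 kbps = 0.064 Mbps.
Sum of rendition bitrates: (64.48+0.064) + (27.01+0.064) + (13+0.064) + (9.3+0.064) = 114.046 Mbps.
× 379 s = 43,223 Mb = 5,403 MB = 5.403 GB.

5.40 GB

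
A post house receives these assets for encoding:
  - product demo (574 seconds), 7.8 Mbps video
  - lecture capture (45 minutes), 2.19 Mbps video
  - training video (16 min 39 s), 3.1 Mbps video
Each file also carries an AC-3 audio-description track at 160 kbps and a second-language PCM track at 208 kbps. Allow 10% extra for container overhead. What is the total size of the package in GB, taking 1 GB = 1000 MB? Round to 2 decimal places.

2.07 GB

Audio total: 160 + 208 = 368 kbps = 0.368 Mbps.
product demo: 8.168 Mbps × 574 s × 1.10 = 5157.3 Mb
lecture capture: 2.558 Mbps × 2700 s × 1.10 = 7597.3 Mb
training video: 3.468 Mbps × 999 s × 1.10 = 3811.0 Mb
Total: 16565.5 Mb = 2070.7 MB.
= 2.071 GB.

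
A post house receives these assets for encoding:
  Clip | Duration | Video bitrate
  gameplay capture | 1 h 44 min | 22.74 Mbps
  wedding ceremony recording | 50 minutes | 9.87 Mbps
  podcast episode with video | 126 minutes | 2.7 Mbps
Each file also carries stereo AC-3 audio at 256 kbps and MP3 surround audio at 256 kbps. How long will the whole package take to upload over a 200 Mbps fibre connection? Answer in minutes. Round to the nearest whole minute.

Audio total: 256 + 256 = 512 kbps = 0.512 Mbps.
gameplay capture: 23.252 Mbps × 6240 s = 145092.5 Mb
wedding ceremony recording: 10.382 Mbps × 3000 s = 31146.0 Mb
podcast episode with video: 3.212 Mbps × 7560 s = 24282.7 Mb
Total: 200521.2 Mb = 25065.2 MB.
At 200 Mbps: 200521.2 / 200 = 1003 s ≈ 16.7 minutes.

17 minutes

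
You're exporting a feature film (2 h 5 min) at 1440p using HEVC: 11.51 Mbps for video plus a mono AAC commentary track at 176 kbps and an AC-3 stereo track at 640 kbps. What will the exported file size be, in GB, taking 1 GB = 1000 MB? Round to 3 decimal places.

11.556 GB

2 h 5 min = 125 min = 7500 s
Audio total: 176 + 640 = 816 kbps = 0.816 Mbps.
Total bitrate: 11.51 + 0.816 = 12.326 Mbps.
Stream data: 12.326 Mbps × 7500 s = 92445.0 Mb.
92,445 Mb ÷ 8 = 11,556 MB → 11.56 GB.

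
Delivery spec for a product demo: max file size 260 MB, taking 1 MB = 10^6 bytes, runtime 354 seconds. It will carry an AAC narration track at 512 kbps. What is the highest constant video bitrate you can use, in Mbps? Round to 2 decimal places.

5.36 Mbps

Budget: 260 MB = 2080.0 Mb.
Total bitrate budget: 2080.0 Mb / 354 s = 5.876 Mbps.
Audio: 512 kbps = 0.512 Mbps.
Video: 5.876 − 0.512 = 5.364 Mbps.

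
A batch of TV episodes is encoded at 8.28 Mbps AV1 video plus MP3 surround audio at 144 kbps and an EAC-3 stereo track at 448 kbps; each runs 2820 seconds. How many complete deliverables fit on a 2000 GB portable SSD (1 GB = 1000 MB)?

Audio total: 144 + 448 = 592 kbps = 0.592 Mbps.
Total bitrate: 8.872 Mbps.
Per item: 8.872 Mbps × 2820 s = 25,019 Mb = 3,127 MB.
Capacity: 2000 GB = 16,000,000 Mb; 639.51 items → 639 complete.

639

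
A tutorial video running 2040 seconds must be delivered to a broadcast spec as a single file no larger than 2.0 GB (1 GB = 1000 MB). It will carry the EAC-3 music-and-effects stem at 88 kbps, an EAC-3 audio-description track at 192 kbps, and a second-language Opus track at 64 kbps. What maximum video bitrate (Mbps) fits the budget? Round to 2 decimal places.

7.50 Mbps

Budget: 2.0 GB = 16000.0 Mb.
Total bitrate budget: 16000.0 Mb / 2040 s = 7.843 Mbps.
Audio total: 88 + 192 + 64 = 344 kbps = 0.344 Mbps.
Video: 7.843 − 0.344 = 7.499 Mbps.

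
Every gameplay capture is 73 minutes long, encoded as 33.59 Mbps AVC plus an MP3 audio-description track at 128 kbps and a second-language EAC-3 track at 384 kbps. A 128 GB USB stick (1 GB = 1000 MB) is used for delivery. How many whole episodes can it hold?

6

73 min = 4380 s
Audio total: 128 + 384 = 512 kbps = 0.512 Mbps.
Total bitrate: 34.102 Mbps.
Per item: 34.102 Mbps × 4380 s = 149,367 Mb = 18,671 MB.
Capacity: 128 GB = 1,024,000 Mb; 6.86 items → 6 complete.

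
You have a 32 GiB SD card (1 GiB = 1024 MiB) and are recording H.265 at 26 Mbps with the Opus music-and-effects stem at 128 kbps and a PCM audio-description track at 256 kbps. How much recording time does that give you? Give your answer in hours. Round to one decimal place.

Audio total: 128 + 256 = 384 kbps = 0.384 Mbps.
Total bitrate: 26 + 0.384 = 26.384 Mbps.
Capacity: 32 GiB = 274,878 Mb.
Recording time: 274,878 / 26.384 = 10,418 s ≈ 2.89 hours.

2.9 hours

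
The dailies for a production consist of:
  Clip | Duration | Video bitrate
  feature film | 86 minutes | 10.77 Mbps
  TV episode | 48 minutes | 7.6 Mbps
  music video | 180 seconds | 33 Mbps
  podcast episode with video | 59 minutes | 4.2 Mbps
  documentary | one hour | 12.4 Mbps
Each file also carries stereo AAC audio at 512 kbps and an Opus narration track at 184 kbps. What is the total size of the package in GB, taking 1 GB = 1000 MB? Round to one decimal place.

Audio total: 512 + 184 = 696 kbps = 0.696 Mbps.
feature film: 11.466 Mbps × 5160 s = 59164.6 Mb
TV episode: 8.296 Mbps × 2880 s = 23892.5 Mb
music video: 33.696 Mbps × 180 s = 6065.3 Mb
podcast episode with video: 4.896 Mbps × 3540 s = 17331.8 Mb
documentary: 13.096 Mbps × 3600 s = 47145.6 Mb
Total: 153599.8 Mb = 19200.0 MB.
= 19.20 GB.

19.2 GB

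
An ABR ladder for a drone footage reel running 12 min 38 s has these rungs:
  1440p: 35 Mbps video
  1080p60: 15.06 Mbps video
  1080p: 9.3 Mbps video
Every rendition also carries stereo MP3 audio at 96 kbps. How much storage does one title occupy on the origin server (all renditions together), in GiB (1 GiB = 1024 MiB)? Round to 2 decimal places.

5.26 GiB

12 min 38 s = 758 s
Audio: 96 kbps = 0.096 Mbps.
Sum of rendition bitrates: (35+0.096) + (15.06+0.096) + (9.3+0.096) = 59.648 Mbps.
× 758 s = 45,213 Mb = 5,652 MB = 5.264 GiB.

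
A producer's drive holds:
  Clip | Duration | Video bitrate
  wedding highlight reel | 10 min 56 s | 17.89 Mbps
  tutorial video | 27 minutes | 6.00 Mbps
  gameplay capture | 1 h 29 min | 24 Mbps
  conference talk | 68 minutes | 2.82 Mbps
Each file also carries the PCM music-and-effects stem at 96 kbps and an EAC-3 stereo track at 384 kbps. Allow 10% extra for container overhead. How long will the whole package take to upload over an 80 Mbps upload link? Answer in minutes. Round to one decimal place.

Audio total: 96 + 384 = 480 kbps = 0.480 Mbps.
wedding highlight reel: 18.370 Mbps × 656 s × 1.10 = 13255.8 Mb
tutorial video: 6.480 Mbps × 1620 s × 1.10 = 11547.4 Mb
gameplay capture: 24.480 Mbps × 5340 s × 1.10 = 143795.5 Mb
conference talk: 3.300 Mbps × 4080 s × 1.10 = 14810.4 Mb
Total: 183409.1 Mb = 22926.1 MB.
At 80 Mbps: 183409.1 / 80 = 2293 s ≈ 38.2 minutes.

38.2 minutes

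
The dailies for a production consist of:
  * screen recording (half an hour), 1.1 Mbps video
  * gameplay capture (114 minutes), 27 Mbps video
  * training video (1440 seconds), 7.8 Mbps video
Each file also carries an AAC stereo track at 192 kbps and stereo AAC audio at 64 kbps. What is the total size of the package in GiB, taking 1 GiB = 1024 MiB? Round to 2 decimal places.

Audio total: 192 + 64 = 256 kbps = 0.256 Mbps.
screen recording: 1.356 Mbps × 1800 s = 2440.8 Mb
gameplay capture: 27.256 Mbps × 6840 s = 186431.0 Mb
training video: 8.056 Mbps × 1440 s = 11600.6 Mb
Total: 200472.5 Mb = 25059.1 MB.
= 23.34 GiB.

23.34 GiB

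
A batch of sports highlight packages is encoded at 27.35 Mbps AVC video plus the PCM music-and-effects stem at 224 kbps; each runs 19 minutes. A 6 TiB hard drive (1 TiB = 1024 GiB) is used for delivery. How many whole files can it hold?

19 min = 1140 s
Audio: 224 kbps = 0.224 Mbps.
Total bitrate: 27.574 Mbps.
Per item: 27.574 Mbps × 1140 s = 31,434 Mb = 3,929 MB.
Capacity: 6 TiB = 52,776,558 Mb; 1678.94 items → 1678 complete.

1678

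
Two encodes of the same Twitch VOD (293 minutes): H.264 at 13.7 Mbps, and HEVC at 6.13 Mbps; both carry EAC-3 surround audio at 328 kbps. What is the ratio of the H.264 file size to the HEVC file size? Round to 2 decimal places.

2.17

293 min = 17580 s
Audio: 328 kbps = 0.328 Mbps.
H.264: 14.028 Mbps × 17580 s = 246612.2 Mb = 30.827 GB.
HEVC: 6.458 Mbps × 17580 s = 113531.6 Mb = 14.191 GB.
Ratio: 30.827 / 14.191 = 2.172.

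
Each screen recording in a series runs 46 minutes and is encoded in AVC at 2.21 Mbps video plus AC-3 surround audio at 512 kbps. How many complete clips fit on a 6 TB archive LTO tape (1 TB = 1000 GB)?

6389

46 min = 2760 s
Audio: 512 kbps = 0.512 Mbps.
Total bitrate: 2.722 Mbps.
Per item: 2.722 Mbps × 2760 s = 7,513 Mb = 939.1 MB.
Capacity: 6 TB = 48,000,000 Mb; 6389.16 items → 6389 complete.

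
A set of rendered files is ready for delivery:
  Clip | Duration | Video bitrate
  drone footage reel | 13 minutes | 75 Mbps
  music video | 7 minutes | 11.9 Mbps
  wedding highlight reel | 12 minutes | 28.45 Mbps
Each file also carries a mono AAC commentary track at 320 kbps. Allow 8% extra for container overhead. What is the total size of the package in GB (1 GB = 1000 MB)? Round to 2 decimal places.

Audio: 320 kbps = 0.320 Mbps.
drone footage reel: 75.320 Mbps × 780 s × 1.08 = 63449.6 Mb
music video: 12.220 Mbps × 420 s × 1.08 = 5543.0 Mb
wedding highlight reel: 28.770 Mbps × 720 s × 1.08 = 22371.6 Mb
Total: 91364.1 Mb = 11420.5 MB.
= 11.42 GB.

11.42 GB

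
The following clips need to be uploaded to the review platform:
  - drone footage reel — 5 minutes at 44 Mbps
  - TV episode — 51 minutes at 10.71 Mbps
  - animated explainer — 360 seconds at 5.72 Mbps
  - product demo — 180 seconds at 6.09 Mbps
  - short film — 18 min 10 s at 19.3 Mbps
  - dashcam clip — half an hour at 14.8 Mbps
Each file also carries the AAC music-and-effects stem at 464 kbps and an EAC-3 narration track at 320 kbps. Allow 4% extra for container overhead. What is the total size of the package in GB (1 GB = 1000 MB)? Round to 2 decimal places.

13.28 GB

Audio total: 464 + 320 = 784 kbps = 0.784 Mbps.
drone footage reel: 44.784 Mbps × 300 s × 1.04 = 13972.6 Mb
TV episode: 11.494 Mbps × 3060 s × 1.04 = 36578.5 Mb
animated explainer: 6.504 Mbps × 360 s × 1.04 = 2435.1 Mb
product demo: 6.874 Mbps × 180 s × 1.04 = 1286.8 Mb
short film: 20.084 Mbps × 1090 s × 1.04 = 22767.2 Mb
dashcam clip: 15.584 Mbps × 1800 s × 1.04 = 29173.2 Mb
Total: 106213.5 Mb = 13276.7 MB.
= 13.28 GB.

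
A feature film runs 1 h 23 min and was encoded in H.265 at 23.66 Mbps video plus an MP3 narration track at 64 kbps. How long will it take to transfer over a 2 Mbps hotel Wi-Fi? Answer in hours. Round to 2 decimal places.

16.41 hours

1 h 23 min = 83 min = 4980 s
Audio: 64 kbps = 0.064 Mbps.
Total bitrate: 23.724 Mbps.
File: 23.724 Mbps × 4980 s = 118145.5 Mb.
At 2 Mbps: 118145.5 / 2 = 59072.8 s ≈ 16.4 hours.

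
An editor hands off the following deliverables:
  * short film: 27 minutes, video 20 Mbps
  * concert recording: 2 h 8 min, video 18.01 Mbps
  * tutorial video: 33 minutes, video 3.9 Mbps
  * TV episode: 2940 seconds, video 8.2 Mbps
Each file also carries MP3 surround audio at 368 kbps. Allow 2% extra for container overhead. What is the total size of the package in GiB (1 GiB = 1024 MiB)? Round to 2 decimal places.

24.67 GiB

Audio: 368 kbps = 0.368 Mbps.
short film: 20.368 Mbps × 1620 s × 1.02 = 33656.1 Mb
concert recording: 18.378 Mbps × 7680 s × 1.02 = 143965.9 Mb
tutorial video: 4.268 Mbps × 1980 s × 1.02 = 8619.7 Mb
TV episode: 8.568 Mbps × 2940 s × 1.02 = 25693.7 Mb
Total: 211935.4 Mb = 26491.9 MB.
= 24.67 GiB.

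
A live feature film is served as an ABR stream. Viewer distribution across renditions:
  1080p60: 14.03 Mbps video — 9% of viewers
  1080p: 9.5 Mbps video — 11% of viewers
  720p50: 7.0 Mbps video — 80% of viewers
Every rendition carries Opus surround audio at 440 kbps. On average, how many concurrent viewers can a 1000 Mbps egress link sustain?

119

Audio: 440 kbps = 0.440 Mbps.
Average per-viewer bitrate: 0.09×14.470 + 0.11×9.940 + 0.80×7.440 = 8.348 Mbps.
1000 Mbps = 1,000 Mbps; 1,000 / 8.348 = 119.79 → 119.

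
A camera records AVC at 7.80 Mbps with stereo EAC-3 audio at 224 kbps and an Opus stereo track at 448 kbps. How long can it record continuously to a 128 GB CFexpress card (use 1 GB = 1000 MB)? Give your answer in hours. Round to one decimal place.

Audio total: 224 + 448 = 672 kbps = 0.672 Mbps.
Total bitrate: 7.80 + 0.672 = 8.472 Mbps.
Capacity: 128 GB = 1,024,000 Mb.
Recording time: 1,024,000 / 8.472 = 120,869 s ≈ 33.6 hours.

33.6 hours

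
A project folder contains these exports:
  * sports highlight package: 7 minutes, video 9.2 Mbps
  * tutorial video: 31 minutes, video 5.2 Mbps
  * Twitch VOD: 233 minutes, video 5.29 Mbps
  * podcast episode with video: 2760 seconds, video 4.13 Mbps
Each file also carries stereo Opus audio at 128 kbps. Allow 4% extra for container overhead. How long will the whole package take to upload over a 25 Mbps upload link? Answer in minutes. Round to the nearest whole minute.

70 minutes

Audio: 128 kbps = 0.128 Mbps.
sports highlight package: 9.328 Mbps × 420 s × 1.04 = 4074.5 Mb
tutorial video: 5.328 Mbps × 1860 s × 1.04 = 10306.5 Mb
Twitch VOD: 5.418 Mbps × 13980 s × 1.04 = 78773.4 Mb
podcast episode with video: 4.258 Mbps × 2760 s × 1.04 = 12222.2 Mb
Total: 105376.5 Mb = 13172.1 MB.
At 25 Mbps: 105376.5 / 25 = 4215 s ≈ 70.3 minutes.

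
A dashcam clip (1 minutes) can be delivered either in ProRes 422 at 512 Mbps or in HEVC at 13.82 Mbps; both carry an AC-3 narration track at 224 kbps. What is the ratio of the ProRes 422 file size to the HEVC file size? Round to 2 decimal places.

Audio: 224 kbps = 0.224 Mbps.
ProRes 422: 512.224 Mbps × 60 s = 30733.4 Mb = 3.842 GB.
HEVC: 14.044 Mbps × 60 s = 842.6 Mb = 0.105 GB.
Ratio: 3.842 / 0.105 = 36.473.

36.47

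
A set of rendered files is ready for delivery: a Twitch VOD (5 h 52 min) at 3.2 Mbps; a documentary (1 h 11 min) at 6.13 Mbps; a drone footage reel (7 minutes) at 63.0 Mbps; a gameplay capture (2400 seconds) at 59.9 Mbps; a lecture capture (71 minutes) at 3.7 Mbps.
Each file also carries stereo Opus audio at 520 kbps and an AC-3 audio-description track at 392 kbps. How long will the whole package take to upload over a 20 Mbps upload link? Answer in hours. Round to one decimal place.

Audio total: 520 + 392 = 912 kbps = 0.912 Mbps.
Twitch VOD: 4.112 Mbps × 21120 s = 86845.4 Mb
documentary: 7.042 Mbps × 4260 s = 29998.9 Mb
drone footage reel: 63.912 Mbps × 420 s = 26843.0 Mb
gameplay capture: 60.812 Mbps × 2400 s = 145948.8 Mb
lecture capture: 4.612 Mbps × 4260 s = 19647.1 Mb
Total: 309283.3 Mb = 38660.4 MB.
At 20 Mbps: 309283.3 / 20 = 15464 s ≈ 4.3 hours.

4.3 hours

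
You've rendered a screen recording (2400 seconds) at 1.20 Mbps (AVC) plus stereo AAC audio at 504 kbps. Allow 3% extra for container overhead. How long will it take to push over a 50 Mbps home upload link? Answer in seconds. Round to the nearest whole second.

Audio: 504 kbps = 0.504 Mbps.
Total bitrate: 1.704 Mbps.
File: 1.704 Mbps × 2400 s = 4089.6 Mb.
With 3% container overhead: ×1.03. → 4212.3 Mb.
At 50 Mbps: 4212.3 / 50 = 84.2 s ≈ 84.2 seconds.

84 seconds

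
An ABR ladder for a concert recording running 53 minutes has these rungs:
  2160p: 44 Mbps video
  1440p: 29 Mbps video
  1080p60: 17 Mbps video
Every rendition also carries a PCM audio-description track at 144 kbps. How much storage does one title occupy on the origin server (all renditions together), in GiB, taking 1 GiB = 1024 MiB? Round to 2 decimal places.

33.48 GiB

53 min = 3180 s
Audio: 144 kbps = 0.144 Mbps.
Sum of rendition bitrates: (44+0.144) + (29+0.144) + (17+0.144) = 90.432 Mbps.
× 3180 s = 287,574 Mb = 35,947 MB = 33.48 GiB.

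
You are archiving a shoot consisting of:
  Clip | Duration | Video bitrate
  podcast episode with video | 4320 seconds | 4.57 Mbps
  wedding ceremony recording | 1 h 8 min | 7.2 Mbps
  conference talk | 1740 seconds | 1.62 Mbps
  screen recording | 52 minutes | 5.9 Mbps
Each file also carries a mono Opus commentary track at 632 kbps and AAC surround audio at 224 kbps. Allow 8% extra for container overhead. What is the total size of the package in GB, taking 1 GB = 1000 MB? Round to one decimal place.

11.0 GB

Audio total: 632 + 224 = 856 kbps = 0.856 Mbps.
podcast episode with video: 5.426 Mbps × 4320 s × 1.08 = 25315.5 Mb
wedding ceremony recording: 8.056 Mbps × 4080 s × 1.08 = 35498.0 Mb
conference talk: 2.476 Mbps × 1740 s × 1.08 = 4652.9 Mb
screen recording: 6.756 Mbps × 3120 s × 1.08 = 22765.0 Mb
Total: 88231.4 Mb = 11028.9 MB.
= 11.03 GB.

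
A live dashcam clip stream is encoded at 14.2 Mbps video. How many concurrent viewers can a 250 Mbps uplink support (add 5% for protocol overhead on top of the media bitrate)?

16

On the wire with 5% overhead: 14.910 Mbps.
250 Mbps = 250.0 Mbps; 250.0 / 14.910 = 16.77 → 16 viewers.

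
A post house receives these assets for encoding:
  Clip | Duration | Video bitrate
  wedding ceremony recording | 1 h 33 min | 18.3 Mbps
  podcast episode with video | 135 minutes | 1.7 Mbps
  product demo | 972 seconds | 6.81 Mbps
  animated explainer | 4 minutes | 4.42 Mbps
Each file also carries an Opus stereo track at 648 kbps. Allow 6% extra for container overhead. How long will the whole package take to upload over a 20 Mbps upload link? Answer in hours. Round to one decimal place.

Audio: 648 kbps = 0.648 Mbps.
wedding ceremony recording: 18.948 Mbps × 5580 s × 1.06 = 112073.6 Mb
podcast episode with video: 2.348 Mbps × 8100 s × 1.06 = 20159.9 Mb
product demo: 7.458 Mbps × 972 s × 1.06 = 7684.1 Mb
animated explainer: 5.068 Mbps × 240 s × 1.06 = 1289.3 Mb
Total: 141207.0 Mb = 17650.9 MB.
At 20 Mbps: 141207.0 / 20 = 7060 s ≈ 1.96 hours.

2.0 hours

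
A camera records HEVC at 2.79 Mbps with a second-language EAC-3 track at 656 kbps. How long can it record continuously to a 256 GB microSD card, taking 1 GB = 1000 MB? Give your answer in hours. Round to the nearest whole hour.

165 hours

Audio: 656 kbps = 0.656 Mbps.
Total bitrate: 2.79 + 0.656 = 3.446 Mbps.
Capacity: 256 GB = 2,048,000 Mb.
Recording time: 2,048,000 / 3.446 = 594,312 s ≈ 165 hours.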